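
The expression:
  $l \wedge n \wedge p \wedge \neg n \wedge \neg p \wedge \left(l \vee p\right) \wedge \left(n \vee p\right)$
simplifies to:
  $\text{False}$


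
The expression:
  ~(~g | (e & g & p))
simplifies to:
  g & (~e | ~p)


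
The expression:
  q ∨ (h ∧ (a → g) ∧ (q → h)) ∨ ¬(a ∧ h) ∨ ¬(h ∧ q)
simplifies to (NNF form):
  True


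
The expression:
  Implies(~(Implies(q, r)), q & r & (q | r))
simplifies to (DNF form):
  r | ~q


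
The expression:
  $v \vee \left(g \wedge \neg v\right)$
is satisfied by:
  {v: True, g: True}
  {v: True, g: False}
  {g: True, v: False}


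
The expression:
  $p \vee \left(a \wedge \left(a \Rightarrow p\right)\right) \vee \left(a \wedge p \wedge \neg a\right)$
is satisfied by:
  {p: True}


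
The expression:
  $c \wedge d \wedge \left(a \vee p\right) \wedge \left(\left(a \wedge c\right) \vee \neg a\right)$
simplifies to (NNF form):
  $c \wedge d \wedge \left(a \vee p\right)$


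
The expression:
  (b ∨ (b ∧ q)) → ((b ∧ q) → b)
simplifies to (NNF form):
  True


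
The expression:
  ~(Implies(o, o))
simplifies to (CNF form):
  False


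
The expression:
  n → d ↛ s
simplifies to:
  (d ∧ ¬s) ∨ ¬n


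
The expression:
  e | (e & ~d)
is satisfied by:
  {e: True}


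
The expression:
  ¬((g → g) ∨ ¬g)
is never true.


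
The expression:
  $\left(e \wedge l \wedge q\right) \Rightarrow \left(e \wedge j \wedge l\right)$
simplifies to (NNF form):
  $j \vee \neg e \vee \neg l \vee \neg q$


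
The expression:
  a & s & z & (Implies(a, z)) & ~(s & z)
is never true.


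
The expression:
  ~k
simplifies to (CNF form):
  ~k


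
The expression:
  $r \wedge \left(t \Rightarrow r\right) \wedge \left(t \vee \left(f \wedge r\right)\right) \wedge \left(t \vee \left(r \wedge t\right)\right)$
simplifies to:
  $r \wedge t$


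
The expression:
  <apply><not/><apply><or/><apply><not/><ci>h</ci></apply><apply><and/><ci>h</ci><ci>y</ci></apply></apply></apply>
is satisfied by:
  {h: True, y: False}


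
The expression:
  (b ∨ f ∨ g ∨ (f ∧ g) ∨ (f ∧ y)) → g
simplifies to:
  g ∨ (¬b ∧ ¬f)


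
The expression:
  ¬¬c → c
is always true.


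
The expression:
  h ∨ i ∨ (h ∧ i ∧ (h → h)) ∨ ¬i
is always true.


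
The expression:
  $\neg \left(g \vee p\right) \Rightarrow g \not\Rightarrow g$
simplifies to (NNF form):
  $g \vee p$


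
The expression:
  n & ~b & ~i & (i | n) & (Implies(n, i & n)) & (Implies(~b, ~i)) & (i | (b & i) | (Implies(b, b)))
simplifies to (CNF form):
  False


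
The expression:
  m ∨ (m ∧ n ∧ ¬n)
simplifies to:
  m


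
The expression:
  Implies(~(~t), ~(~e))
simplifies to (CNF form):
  e | ~t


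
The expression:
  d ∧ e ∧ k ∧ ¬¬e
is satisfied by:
  {e: True, d: True, k: True}


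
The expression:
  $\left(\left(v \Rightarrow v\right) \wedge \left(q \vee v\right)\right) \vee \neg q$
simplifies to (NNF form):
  $\text{True}$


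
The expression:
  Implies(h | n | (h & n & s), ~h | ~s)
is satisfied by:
  {s: False, h: False}
  {h: True, s: False}
  {s: True, h: False}


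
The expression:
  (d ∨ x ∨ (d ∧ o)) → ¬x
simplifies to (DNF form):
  ¬x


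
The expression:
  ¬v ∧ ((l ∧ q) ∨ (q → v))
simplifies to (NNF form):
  ¬v ∧ (l ∨ ¬q)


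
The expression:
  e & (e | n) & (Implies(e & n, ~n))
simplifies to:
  e & ~n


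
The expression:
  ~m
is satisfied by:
  {m: False}


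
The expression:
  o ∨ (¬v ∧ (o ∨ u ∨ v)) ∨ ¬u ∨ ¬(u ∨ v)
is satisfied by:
  {o: True, u: False, v: False}
  {u: False, v: False, o: False}
  {o: True, v: True, u: False}
  {v: True, u: False, o: False}
  {o: True, u: True, v: False}
  {u: True, o: False, v: False}
  {o: True, v: True, u: True}


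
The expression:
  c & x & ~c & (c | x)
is never true.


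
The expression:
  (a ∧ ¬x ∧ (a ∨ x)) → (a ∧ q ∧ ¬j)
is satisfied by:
  {x: True, q: True, j: False, a: False}
  {x: True, j: False, q: False, a: False}
  {x: True, q: True, j: True, a: False}
  {x: True, j: True, q: False, a: False}
  {q: True, x: False, j: False, a: False}
  {x: False, j: False, q: False, a: False}
  {q: True, j: True, x: False, a: False}
  {j: True, x: False, q: False, a: False}
  {a: True, q: True, x: True, j: False}
  {a: True, x: True, j: False, q: False}
  {a: True, q: True, x: True, j: True}
  {a: True, x: True, j: True, q: False}
  {a: True, q: True, x: False, j: False}


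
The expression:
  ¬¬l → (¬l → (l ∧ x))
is always true.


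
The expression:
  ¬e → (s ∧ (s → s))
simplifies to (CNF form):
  e ∨ s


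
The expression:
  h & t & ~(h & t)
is never true.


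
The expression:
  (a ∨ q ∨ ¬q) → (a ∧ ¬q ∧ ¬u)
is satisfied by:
  {a: True, q: False, u: False}


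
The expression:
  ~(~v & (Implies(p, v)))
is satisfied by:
  {v: True, p: True}
  {v: True, p: False}
  {p: True, v: False}


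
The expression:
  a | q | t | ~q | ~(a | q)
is always true.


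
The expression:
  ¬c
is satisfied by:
  {c: False}


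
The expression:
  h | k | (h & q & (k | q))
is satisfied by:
  {k: True, h: True}
  {k: True, h: False}
  {h: True, k: False}


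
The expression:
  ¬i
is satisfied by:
  {i: False}


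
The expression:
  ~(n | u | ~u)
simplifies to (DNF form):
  False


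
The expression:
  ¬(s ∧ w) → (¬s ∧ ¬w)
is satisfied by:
  {s: False, w: False}
  {w: True, s: True}


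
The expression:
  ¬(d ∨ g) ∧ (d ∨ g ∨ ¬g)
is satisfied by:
  {g: False, d: False}


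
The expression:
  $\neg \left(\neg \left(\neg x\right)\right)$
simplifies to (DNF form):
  $\neg x$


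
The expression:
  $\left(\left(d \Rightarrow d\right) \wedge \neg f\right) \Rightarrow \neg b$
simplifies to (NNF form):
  $f \vee \neg b$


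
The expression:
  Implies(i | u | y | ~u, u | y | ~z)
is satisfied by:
  {y: True, u: True, z: False}
  {y: True, u: False, z: False}
  {u: True, y: False, z: False}
  {y: False, u: False, z: False}
  {y: True, z: True, u: True}
  {y: True, z: True, u: False}
  {z: True, u: True, y: False}


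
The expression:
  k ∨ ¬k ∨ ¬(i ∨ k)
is always true.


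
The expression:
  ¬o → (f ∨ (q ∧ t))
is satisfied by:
  {q: True, f: True, o: True, t: True}
  {q: True, f: True, o: True, t: False}
  {f: True, o: True, t: True, q: False}
  {f: True, o: True, t: False, q: False}
  {q: True, f: True, t: True, o: False}
  {q: True, f: True, t: False, o: False}
  {f: True, t: True, o: False, q: False}
  {f: True, t: False, o: False, q: False}
  {q: True, o: True, t: True, f: False}
  {q: True, o: True, t: False, f: False}
  {o: True, t: True, f: False, q: False}
  {o: True, f: False, t: False, q: False}
  {q: True, t: True, f: False, o: False}


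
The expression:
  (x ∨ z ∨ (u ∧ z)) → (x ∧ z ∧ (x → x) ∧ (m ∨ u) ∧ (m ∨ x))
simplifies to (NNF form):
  (x ∨ ¬z) ∧ (z ∨ ¬x) ∧ (m ∨ u ∨ ¬z)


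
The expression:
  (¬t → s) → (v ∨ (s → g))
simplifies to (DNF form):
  g ∨ v ∨ ¬s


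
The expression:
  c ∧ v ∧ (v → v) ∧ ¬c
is never true.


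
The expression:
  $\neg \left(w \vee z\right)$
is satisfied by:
  {w: False, z: False}


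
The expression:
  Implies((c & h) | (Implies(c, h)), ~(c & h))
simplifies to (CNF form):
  ~c | ~h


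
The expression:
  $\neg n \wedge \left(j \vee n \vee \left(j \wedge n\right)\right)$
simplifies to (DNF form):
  $j \wedge \neg n$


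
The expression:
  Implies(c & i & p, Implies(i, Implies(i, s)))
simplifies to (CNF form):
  s | ~c | ~i | ~p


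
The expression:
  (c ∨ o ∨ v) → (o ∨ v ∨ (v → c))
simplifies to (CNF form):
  True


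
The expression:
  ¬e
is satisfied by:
  {e: False}


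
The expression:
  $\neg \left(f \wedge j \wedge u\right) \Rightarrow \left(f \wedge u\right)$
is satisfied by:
  {u: True, f: True}


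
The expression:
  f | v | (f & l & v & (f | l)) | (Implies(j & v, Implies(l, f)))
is always true.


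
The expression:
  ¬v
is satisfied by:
  {v: False}


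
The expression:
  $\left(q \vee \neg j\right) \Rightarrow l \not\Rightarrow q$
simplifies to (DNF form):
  $\left(j \wedge \neg q\right) \vee \left(l \wedge \neg q\right)$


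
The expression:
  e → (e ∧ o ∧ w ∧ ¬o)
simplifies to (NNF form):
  ¬e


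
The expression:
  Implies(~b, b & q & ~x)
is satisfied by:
  {b: True}


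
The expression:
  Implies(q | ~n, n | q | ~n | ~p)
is always true.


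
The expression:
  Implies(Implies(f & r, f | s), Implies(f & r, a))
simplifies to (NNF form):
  a | ~f | ~r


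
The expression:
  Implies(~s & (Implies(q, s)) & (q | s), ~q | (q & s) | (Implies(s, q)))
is always true.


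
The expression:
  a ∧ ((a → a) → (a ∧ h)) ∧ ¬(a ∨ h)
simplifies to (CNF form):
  False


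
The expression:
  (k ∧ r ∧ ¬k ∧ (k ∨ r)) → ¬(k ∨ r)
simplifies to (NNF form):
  True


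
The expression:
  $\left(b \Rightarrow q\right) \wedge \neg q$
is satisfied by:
  {q: False, b: False}


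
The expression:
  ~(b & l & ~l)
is always true.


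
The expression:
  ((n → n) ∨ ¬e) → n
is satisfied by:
  {n: True}


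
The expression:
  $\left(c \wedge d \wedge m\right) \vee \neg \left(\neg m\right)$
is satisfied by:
  {m: True}


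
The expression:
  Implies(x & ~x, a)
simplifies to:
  True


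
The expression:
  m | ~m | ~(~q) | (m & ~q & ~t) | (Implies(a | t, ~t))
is always true.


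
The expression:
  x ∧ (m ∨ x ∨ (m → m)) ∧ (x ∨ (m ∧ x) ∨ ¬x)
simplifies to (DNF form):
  x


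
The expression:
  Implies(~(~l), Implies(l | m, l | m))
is always true.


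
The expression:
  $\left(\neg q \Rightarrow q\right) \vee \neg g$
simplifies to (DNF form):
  $q \vee \neg g$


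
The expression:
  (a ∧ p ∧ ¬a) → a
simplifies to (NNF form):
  True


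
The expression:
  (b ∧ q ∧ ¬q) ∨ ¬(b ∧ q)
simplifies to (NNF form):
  ¬b ∨ ¬q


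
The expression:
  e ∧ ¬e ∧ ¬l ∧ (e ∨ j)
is never true.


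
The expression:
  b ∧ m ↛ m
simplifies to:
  False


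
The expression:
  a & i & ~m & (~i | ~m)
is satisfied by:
  {i: True, a: True, m: False}


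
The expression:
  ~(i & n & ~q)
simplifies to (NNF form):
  q | ~i | ~n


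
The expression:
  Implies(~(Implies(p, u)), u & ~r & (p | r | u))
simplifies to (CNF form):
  u | ~p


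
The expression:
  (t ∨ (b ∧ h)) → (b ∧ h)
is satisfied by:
  {h: True, b: True, t: False}
  {h: True, b: False, t: False}
  {b: True, h: False, t: False}
  {h: False, b: False, t: False}
  {t: True, h: True, b: True}


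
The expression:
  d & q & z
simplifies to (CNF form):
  d & q & z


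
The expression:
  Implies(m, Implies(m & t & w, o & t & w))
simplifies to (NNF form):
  o | ~m | ~t | ~w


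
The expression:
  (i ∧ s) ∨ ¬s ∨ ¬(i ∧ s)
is always true.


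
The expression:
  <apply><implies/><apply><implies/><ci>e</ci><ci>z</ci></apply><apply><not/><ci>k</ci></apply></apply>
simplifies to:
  <apply><or/><apply><not/><ci>k</ci></apply><apply><and/><ci>e</ci><apply><not/><ci>z</ci></apply></apply></apply>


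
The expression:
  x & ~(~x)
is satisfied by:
  {x: True}


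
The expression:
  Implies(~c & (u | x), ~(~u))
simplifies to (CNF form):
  c | u | ~x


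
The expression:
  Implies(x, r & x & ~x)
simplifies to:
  ~x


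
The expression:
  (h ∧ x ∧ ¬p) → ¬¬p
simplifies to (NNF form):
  p ∨ ¬h ∨ ¬x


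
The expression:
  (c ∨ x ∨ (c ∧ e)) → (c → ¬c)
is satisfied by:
  {c: False}


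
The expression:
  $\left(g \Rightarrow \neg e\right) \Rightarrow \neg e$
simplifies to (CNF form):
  $g \vee \neg e$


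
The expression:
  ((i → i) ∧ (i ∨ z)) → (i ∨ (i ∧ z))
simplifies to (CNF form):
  i ∨ ¬z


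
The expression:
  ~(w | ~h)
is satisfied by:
  {h: True, w: False}


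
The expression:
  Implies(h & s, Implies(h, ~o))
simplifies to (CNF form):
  ~h | ~o | ~s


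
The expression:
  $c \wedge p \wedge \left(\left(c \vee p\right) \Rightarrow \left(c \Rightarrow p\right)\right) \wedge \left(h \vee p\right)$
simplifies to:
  $c \wedge p$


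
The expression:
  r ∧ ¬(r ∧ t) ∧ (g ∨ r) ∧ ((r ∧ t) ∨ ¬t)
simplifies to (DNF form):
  r ∧ ¬t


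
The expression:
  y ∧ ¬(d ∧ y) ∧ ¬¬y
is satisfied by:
  {y: True, d: False}


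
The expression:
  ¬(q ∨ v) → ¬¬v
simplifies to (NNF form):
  q ∨ v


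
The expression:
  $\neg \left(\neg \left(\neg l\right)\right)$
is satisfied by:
  {l: False}


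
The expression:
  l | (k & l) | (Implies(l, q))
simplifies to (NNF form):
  True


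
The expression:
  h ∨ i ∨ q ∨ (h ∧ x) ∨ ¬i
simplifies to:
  True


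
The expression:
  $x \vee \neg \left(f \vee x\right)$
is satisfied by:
  {x: True, f: False}
  {f: False, x: False}
  {f: True, x: True}


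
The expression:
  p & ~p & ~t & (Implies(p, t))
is never true.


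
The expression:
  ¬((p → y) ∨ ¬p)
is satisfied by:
  {p: True, y: False}


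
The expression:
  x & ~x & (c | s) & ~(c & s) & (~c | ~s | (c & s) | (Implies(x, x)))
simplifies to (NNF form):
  False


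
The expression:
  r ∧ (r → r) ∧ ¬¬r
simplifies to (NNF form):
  r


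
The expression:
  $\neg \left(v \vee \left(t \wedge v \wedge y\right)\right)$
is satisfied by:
  {v: False}


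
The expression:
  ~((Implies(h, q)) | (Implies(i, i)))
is never true.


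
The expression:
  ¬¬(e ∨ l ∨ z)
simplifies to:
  e ∨ l ∨ z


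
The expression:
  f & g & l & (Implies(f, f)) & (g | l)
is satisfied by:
  {g: True, f: True, l: True}


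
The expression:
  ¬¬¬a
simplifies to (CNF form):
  ¬a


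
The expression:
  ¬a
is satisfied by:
  {a: False}


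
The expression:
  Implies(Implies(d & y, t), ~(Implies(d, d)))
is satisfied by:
  {d: True, y: True, t: False}


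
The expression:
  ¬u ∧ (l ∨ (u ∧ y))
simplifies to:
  l ∧ ¬u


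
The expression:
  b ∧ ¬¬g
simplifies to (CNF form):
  b ∧ g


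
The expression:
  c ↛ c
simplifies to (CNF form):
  False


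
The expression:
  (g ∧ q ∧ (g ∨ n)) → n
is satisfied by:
  {n: True, g: False, q: False}
  {g: False, q: False, n: False}
  {n: True, q: True, g: False}
  {q: True, g: False, n: False}
  {n: True, g: True, q: False}
  {g: True, n: False, q: False}
  {n: True, q: True, g: True}


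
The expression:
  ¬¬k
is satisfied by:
  {k: True}


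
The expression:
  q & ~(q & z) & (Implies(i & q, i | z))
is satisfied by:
  {q: True, z: False}


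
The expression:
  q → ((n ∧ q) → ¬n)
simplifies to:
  ¬n ∨ ¬q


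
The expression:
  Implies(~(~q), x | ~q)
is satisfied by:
  {x: True, q: False}
  {q: False, x: False}
  {q: True, x: True}


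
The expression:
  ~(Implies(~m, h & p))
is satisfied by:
  {p: False, m: False, h: False}
  {h: True, p: False, m: False}
  {p: True, h: False, m: False}


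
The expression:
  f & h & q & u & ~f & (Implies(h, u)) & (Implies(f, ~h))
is never true.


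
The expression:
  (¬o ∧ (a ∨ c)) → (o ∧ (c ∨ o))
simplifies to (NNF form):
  o ∨ (¬a ∧ ¬c)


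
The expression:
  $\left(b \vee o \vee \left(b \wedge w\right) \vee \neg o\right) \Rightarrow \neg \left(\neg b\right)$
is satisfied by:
  {b: True}


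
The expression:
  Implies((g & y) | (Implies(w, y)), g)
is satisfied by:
  {g: True, w: True, y: False}
  {g: True, y: False, w: False}
  {g: True, w: True, y: True}
  {g: True, y: True, w: False}
  {w: True, y: False, g: False}


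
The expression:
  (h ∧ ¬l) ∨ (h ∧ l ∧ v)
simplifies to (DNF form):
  (h ∧ v) ∨ (h ∧ ¬l)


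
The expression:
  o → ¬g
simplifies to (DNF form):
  ¬g ∨ ¬o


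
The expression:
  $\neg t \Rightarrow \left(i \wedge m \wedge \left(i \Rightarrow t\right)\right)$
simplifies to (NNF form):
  $t$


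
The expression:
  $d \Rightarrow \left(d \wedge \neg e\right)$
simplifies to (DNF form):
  $\neg d \vee \neg e$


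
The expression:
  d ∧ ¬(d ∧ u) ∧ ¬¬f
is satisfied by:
  {d: True, f: True, u: False}


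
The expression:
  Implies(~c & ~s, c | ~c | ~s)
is always true.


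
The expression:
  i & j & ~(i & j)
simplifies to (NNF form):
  False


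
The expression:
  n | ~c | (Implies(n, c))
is always true.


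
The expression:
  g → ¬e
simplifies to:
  ¬e ∨ ¬g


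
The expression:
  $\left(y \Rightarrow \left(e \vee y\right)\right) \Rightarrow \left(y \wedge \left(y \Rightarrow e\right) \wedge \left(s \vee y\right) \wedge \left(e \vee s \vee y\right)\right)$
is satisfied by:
  {e: True, y: True}


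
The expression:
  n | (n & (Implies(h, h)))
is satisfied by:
  {n: True}


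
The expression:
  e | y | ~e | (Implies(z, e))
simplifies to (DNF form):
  True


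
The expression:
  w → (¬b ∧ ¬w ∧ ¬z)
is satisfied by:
  {w: False}


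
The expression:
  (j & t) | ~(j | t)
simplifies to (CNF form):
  (j | ~j) & (j | ~t) & (t | ~j) & (t | ~t)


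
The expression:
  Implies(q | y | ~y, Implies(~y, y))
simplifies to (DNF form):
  y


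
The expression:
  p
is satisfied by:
  {p: True}


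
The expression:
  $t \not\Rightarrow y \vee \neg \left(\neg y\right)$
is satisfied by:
  {y: True, t: True}
  {y: True, t: False}
  {t: True, y: False}


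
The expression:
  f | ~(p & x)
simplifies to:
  f | ~p | ~x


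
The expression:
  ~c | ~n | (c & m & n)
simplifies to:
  m | ~c | ~n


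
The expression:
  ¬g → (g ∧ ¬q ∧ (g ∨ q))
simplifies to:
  g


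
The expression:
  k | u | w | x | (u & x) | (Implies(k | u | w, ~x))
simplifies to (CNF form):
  True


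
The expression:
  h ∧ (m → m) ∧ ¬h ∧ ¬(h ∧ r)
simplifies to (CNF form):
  False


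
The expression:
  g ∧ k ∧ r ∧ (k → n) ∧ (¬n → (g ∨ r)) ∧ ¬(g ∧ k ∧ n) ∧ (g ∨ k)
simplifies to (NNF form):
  False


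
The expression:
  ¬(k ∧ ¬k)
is always true.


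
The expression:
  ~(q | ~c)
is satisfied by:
  {c: True, q: False}


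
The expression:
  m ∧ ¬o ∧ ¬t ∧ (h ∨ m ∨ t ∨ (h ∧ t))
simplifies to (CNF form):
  m ∧ ¬o ∧ ¬t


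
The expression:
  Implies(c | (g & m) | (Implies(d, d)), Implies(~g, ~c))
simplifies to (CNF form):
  g | ~c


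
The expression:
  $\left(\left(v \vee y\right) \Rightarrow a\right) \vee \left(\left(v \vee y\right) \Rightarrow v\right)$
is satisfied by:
  {a: True, v: True, y: False}
  {a: True, v: False, y: False}
  {v: True, a: False, y: False}
  {a: False, v: False, y: False}
  {a: True, y: True, v: True}
  {a: True, y: True, v: False}
  {y: True, v: True, a: False}


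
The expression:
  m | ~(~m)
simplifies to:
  m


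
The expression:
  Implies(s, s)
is always true.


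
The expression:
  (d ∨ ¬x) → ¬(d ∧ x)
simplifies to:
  ¬d ∨ ¬x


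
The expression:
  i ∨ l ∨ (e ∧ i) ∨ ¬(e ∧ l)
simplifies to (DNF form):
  True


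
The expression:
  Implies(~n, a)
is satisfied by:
  {n: True, a: True}
  {n: True, a: False}
  {a: True, n: False}


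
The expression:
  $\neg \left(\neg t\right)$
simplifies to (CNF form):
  $t$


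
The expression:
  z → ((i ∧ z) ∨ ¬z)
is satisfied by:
  {i: True, z: False}
  {z: False, i: False}
  {z: True, i: True}


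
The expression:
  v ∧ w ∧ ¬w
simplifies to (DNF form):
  False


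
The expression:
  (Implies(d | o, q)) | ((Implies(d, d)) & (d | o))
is always true.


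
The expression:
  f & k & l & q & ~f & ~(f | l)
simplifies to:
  False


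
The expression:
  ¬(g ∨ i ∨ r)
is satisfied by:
  {g: False, i: False, r: False}


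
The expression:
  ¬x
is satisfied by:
  {x: False}


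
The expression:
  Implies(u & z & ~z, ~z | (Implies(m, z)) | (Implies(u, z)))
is always true.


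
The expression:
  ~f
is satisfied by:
  {f: False}


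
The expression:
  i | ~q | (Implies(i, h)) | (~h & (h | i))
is always true.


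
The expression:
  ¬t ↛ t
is always true.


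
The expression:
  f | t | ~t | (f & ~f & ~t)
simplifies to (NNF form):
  True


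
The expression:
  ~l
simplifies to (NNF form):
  ~l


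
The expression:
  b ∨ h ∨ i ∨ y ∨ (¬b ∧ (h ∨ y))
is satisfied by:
  {i: True, y: True, b: True, h: True}
  {i: True, y: True, b: True, h: False}
  {i: True, y: True, h: True, b: False}
  {i: True, y: True, h: False, b: False}
  {i: True, b: True, h: True, y: False}
  {i: True, b: True, h: False, y: False}
  {i: True, b: False, h: True, y: False}
  {i: True, b: False, h: False, y: False}
  {y: True, b: True, h: True, i: False}
  {y: True, b: True, h: False, i: False}
  {y: True, h: True, b: False, i: False}
  {y: True, h: False, b: False, i: False}
  {b: True, h: True, y: False, i: False}
  {b: True, y: False, h: False, i: False}
  {h: True, y: False, b: False, i: False}


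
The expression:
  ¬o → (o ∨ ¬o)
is always true.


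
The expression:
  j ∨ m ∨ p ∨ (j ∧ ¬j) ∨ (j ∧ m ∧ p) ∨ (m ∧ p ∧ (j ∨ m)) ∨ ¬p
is always true.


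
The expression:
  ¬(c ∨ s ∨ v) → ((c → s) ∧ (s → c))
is always true.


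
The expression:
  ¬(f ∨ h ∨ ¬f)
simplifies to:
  False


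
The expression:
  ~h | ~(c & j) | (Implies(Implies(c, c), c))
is always true.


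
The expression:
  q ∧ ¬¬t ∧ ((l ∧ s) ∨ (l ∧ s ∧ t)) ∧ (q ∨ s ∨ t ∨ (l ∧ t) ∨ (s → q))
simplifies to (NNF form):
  l ∧ q ∧ s ∧ t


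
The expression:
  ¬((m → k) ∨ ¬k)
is never true.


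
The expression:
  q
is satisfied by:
  {q: True}


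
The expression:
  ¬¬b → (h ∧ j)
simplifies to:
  (h ∧ j) ∨ ¬b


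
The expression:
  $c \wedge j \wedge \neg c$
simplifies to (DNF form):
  $\text{False}$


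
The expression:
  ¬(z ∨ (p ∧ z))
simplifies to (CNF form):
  ¬z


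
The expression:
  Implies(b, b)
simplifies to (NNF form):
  True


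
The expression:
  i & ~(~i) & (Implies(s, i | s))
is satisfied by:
  {i: True}


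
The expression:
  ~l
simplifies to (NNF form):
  ~l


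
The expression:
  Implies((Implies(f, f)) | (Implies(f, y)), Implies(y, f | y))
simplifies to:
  True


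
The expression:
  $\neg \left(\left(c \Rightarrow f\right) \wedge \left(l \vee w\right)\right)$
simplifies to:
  $\left(c \vee \neg l\right) \wedge \left(c \vee \neg w\right) \wedge \left(\neg f \vee \neg l\right) \wedge \left(\neg f \vee \neg w\right)$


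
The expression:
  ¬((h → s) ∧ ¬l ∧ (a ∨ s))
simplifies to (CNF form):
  (l ∨ ¬s) ∧ (h ∨ l ∨ ¬a) ∧ (h ∨ l ∨ ¬s) ∧ (l ∨ ¬a ∨ ¬s)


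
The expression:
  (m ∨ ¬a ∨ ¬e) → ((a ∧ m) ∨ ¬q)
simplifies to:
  (a ∧ e) ∨ (a ∧ m) ∨ ¬q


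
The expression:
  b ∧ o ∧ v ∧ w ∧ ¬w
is never true.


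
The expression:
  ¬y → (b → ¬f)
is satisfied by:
  {y: True, b: False, f: False}
  {b: False, f: False, y: False}
  {f: True, y: True, b: False}
  {f: True, b: False, y: False}
  {y: True, b: True, f: False}
  {b: True, y: False, f: False}
  {f: True, b: True, y: True}


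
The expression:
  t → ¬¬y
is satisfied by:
  {y: True, t: False}
  {t: False, y: False}
  {t: True, y: True}


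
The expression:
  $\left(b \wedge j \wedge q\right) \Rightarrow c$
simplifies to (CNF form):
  $c \vee \neg b \vee \neg j \vee \neg q$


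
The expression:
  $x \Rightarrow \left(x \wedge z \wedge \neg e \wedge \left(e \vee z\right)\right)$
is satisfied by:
  {z: True, e: False, x: False}
  {e: False, x: False, z: False}
  {z: True, e: True, x: False}
  {e: True, z: False, x: False}
  {x: True, z: True, e: False}


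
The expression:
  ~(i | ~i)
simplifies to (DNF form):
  False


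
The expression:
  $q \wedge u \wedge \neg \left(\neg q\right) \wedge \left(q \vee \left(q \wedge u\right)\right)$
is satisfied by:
  {u: True, q: True}


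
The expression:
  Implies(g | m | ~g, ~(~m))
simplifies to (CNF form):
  m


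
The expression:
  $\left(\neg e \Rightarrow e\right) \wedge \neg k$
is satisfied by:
  {e: True, k: False}


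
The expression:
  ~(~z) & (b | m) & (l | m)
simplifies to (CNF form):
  z & (b | m) & (l | m)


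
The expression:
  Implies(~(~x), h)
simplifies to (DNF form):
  h | ~x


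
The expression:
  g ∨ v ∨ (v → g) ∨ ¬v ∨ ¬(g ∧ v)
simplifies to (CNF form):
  True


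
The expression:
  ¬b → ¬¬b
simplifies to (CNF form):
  b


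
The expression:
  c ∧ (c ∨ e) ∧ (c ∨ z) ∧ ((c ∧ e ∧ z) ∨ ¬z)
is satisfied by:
  {c: True, e: True, z: False}
  {c: True, e: False, z: False}
  {c: True, z: True, e: True}


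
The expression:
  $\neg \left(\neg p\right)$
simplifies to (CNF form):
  $p$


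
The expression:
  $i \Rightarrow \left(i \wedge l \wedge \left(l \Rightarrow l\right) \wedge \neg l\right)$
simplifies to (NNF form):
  $\neg i$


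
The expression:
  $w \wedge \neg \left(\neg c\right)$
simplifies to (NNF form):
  $c \wedge w$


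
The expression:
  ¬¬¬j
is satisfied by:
  {j: False}


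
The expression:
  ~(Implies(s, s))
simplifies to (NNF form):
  False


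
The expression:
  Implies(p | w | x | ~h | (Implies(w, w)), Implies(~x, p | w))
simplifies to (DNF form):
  p | w | x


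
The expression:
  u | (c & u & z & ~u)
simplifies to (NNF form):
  u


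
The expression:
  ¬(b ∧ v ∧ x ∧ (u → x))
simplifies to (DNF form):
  ¬b ∨ ¬v ∨ ¬x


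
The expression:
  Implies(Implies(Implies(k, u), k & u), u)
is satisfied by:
  {u: True, k: False}
  {k: False, u: False}
  {k: True, u: True}


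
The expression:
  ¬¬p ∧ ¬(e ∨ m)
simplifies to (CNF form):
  p ∧ ¬e ∧ ¬m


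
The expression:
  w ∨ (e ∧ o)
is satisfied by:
  {o: True, w: True, e: True}
  {o: True, w: True, e: False}
  {w: True, e: True, o: False}
  {w: True, e: False, o: False}
  {o: True, e: True, w: False}


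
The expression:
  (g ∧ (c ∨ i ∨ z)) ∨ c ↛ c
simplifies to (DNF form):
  (c ∧ g) ∨ (g ∧ i) ∨ (g ∧ z)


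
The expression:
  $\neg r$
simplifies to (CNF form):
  $\neg r$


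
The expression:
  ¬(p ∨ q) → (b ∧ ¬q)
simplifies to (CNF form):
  b ∨ p ∨ q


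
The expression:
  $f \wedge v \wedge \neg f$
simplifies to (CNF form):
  $\text{False}$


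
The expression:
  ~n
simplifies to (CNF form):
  ~n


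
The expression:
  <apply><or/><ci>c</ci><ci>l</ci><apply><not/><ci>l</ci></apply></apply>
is always true.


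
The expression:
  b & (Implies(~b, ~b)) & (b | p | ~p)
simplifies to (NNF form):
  b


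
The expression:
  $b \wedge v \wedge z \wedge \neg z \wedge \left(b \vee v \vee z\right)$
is never true.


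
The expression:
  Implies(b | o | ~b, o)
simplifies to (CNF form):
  o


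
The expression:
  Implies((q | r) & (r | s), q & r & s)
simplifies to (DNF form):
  (q & r & s) | (~q & ~r) | (~r & ~s)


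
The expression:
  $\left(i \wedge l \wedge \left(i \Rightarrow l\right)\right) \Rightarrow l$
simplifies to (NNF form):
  $\text{True}$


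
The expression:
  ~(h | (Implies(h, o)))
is never true.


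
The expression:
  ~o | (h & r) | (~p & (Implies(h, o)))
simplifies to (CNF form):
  (h | ~o | ~p) & (r | ~o | ~p)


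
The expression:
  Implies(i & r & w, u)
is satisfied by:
  {u: True, w: False, i: False, r: False}
  {r: False, w: False, u: False, i: False}
  {r: True, u: True, w: False, i: False}
  {r: True, w: False, u: False, i: False}
  {i: True, u: True, r: False, w: False}
  {i: True, r: False, w: False, u: False}
  {i: True, r: True, u: True, w: False}
  {i: True, r: True, w: False, u: False}
  {u: True, w: True, i: False, r: False}
  {w: True, i: False, u: False, r: False}
  {r: True, w: True, u: True, i: False}
  {r: True, w: True, i: False, u: False}
  {u: True, w: True, i: True, r: False}
  {w: True, i: True, r: False, u: False}
  {r: True, w: True, i: True, u: True}


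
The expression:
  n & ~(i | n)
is never true.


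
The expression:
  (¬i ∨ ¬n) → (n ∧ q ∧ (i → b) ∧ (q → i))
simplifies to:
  i ∧ n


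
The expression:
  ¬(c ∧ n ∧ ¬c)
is always true.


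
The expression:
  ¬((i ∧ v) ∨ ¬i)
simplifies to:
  i ∧ ¬v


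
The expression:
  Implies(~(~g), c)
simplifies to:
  c | ~g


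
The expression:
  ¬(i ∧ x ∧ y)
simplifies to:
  ¬i ∨ ¬x ∨ ¬y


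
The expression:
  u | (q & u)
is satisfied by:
  {u: True}


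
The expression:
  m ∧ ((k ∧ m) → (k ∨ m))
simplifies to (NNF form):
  m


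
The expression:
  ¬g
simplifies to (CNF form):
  ¬g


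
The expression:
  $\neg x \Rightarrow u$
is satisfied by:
  {x: True, u: True}
  {x: True, u: False}
  {u: True, x: False}


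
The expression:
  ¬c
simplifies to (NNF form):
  ¬c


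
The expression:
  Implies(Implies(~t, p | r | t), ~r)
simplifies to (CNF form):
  ~r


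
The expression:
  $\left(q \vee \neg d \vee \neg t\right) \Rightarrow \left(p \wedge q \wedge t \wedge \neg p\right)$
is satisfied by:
  {t: True, d: True, q: False}


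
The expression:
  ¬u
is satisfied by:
  {u: False}


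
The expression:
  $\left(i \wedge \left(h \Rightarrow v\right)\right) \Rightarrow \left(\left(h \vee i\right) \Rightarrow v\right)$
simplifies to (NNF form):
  $h \vee v \vee \neg i$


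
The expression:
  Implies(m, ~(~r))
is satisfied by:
  {r: True, m: False}
  {m: False, r: False}
  {m: True, r: True}


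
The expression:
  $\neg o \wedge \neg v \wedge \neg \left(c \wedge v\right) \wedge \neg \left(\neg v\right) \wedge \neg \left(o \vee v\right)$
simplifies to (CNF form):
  $\text{False}$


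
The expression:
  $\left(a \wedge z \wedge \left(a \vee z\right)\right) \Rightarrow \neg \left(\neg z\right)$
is always true.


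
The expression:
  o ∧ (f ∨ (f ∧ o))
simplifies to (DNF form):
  f ∧ o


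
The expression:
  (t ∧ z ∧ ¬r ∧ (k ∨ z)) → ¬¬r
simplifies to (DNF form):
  r ∨ ¬t ∨ ¬z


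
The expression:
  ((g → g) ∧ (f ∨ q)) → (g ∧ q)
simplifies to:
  (g ∧ q) ∨ (¬f ∧ ¬q)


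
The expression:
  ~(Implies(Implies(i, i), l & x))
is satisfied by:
  {l: False, x: False}
  {x: True, l: False}
  {l: True, x: False}


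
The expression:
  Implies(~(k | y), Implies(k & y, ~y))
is always true.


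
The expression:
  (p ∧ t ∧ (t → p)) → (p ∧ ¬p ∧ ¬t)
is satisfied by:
  {p: False, t: False}
  {t: True, p: False}
  {p: True, t: False}


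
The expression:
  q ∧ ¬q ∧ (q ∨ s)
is never true.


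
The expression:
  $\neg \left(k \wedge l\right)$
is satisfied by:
  {l: False, k: False}
  {k: True, l: False}
  {l: True, k: False}


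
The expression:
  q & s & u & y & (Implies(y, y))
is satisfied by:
  {u: True, s: True, y: True, q: True}


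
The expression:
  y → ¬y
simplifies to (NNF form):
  ¬y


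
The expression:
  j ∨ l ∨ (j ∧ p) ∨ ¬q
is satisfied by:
  {l: True, j: True, q: False}
  {l: True, j: False, q: False}
  {j: True, l: False, q: False}
  {l: False, j: False, q: False}
  {q: True, l: True, j: True}
  {q: True, l: True, j: False}
  {q: True, j: True, l: False}


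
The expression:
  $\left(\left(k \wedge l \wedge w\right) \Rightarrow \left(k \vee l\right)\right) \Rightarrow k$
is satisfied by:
  {k: True}


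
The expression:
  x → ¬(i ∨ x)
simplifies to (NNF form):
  ¬x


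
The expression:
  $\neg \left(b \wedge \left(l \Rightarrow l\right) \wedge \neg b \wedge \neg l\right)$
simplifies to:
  $\text{True}$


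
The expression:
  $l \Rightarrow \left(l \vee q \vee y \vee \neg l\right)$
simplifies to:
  $\text{True}$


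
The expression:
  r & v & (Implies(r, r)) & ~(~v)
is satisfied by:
  {r: True, v: True}


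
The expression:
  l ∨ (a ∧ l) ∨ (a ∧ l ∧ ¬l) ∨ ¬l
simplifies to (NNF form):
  True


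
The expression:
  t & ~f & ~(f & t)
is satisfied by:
  {t: True, f: False}


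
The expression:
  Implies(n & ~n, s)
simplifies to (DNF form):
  True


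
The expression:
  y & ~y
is never true.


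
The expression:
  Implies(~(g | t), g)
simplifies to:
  g | t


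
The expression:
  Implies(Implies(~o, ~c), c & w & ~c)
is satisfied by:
  {c: True, o: False}


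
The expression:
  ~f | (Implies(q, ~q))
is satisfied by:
  {q: False, f: False}
  {f: True, q: False}
  {q: True, f: False}


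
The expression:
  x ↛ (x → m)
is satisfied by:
  {x: True, m: False}


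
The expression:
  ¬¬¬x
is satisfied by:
  {x: False}


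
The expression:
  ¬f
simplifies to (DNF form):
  ¬f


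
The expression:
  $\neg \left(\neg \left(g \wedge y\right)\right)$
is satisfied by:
  {g: True, y: True}


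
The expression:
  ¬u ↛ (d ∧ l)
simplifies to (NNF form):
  ¬u ∧ (¬d ∨ ¬l)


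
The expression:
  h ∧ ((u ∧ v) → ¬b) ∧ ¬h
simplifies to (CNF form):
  False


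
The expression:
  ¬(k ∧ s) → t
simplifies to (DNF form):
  t ∨ (k ∧ s)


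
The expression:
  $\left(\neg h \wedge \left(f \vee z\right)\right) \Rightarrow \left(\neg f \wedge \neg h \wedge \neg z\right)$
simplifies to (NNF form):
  $h \vee \left(\neg f \wedge \neg z\right)$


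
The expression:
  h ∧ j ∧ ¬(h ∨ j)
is never true.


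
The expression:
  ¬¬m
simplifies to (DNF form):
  m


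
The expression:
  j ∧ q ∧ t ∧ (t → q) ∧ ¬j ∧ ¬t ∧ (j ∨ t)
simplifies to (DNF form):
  False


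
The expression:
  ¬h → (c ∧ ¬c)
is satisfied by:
  {h: True}


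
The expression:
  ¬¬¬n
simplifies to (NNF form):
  ¬n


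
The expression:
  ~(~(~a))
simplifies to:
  ~a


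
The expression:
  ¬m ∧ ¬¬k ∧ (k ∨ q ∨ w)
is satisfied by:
  {k: True, m: False}


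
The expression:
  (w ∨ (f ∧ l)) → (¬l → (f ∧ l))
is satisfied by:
  {l: True, w: False}
  {w: False, l: False}
  {w: True, l: True}


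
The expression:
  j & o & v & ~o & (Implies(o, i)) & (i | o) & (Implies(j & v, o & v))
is never true.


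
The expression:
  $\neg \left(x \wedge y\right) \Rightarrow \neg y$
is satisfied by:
  {x: True, y: False}
  {y: False, x: False}
  {y: True, x: True}


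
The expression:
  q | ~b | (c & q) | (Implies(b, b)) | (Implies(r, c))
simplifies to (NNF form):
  True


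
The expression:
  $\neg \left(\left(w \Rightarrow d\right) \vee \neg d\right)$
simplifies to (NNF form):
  $\text{False}$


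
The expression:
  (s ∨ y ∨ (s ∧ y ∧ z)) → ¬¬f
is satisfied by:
  {f: True, s: False, y: False}
  {y: True, f: True, s: False}
  {f: True, s: True, y: False}
  {y: True, f: True, s: True}
  {y: False, s: False, f: False}


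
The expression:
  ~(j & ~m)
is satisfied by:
  {m: True, j: False}
  {j: False, m: False}
  {j: True, m: True}


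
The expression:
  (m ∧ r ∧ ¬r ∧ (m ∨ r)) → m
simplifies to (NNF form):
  True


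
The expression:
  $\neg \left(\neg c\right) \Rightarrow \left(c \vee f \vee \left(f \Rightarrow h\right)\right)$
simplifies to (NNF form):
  $\text{True}$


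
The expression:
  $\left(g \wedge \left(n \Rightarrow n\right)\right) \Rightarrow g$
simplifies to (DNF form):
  $\text{True}$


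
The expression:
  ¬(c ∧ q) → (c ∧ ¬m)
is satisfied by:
  {c: True, q: True, m: False}
  {c: True, m: False, q: False}
  {c: True, q: True, m: True}


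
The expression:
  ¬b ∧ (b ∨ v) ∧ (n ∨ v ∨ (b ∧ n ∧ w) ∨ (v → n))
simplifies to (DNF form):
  v ∧ ¬b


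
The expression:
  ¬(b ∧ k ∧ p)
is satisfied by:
  {p: False, k: False, b: False}
  {b: True, p: False, k: False}
  {k: True, p: False, b: False}
  {b: True, k: True, p: False}
  {p: True, b: False, k: False}
  {b: True, p: True, k: False}
  {k: True, p: True, b: False}


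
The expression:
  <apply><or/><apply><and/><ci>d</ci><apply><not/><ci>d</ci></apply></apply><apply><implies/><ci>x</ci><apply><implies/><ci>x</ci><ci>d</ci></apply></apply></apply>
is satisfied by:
  {d: True, x: False}
  {x: False, d: False}
  {x: True, d: True}


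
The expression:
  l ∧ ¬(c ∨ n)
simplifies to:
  l ∧ ¬c ∧ ¬n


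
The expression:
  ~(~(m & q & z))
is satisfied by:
  {z: True, m: True, q: True}


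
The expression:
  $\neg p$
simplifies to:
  $\neg p$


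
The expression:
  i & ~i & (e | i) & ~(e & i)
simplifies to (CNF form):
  False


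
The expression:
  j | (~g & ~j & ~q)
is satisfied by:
  {j: True, g: False, q: False}
  {q: True, j: True, g: False}
  {j: True, g: True, q: False}
  {q: True, j: True, g: True}
  {q: False, g: False, j: False}


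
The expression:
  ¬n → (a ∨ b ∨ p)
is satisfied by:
  {a: True, n: True, b: True, p: True}
  {a: True, n: True, b: True, p: False}
  {a: True, n: True, p: True, b: False}
  {a: True, n: True, p: False, b: False}
  {a: True, b: True, p: True, n: False}
  {a: True, b: True, p: False, n: False}
  {a: True, b: False, p: True, n: False}
  {a: True, b: False, p: False, n: False}
  {n: True, b: True, p: True, a: False}
  {n: True, b: True, p: False, a: False}
  {n: True, p: True, b: False, a: False}
  {n: True, p: False, b: False, a: False}
  {b: True, p: True, n: False, a: False}
  {b: True, n: False, p: False, a: False}
  {p: True, n: False, b: False, a: False}


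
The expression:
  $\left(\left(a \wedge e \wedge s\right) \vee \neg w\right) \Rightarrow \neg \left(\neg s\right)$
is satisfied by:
  {s: True, w: True}
  {s: True, w: False}
  {w: True, s: False}


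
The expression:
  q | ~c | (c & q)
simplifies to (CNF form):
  q | ~c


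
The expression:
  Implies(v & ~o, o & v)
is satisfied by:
  {o: True, v: False}
  {v: False, o: False}
  {v: True, o: True}


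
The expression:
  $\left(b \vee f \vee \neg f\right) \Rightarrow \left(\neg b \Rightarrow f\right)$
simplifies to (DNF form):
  $b \vee f$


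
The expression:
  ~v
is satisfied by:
  {v: False}


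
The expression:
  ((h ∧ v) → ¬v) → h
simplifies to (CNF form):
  h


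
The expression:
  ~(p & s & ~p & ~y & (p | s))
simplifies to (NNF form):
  True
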